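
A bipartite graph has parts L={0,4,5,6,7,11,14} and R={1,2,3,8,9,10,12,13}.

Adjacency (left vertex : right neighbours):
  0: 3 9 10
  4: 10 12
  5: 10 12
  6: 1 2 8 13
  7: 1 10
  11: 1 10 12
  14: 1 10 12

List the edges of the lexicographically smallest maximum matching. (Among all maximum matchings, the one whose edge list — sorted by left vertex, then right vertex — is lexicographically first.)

Lex-smallest maximum matching: {(0,3), (4,10), (5,12), (6,2), (7,1)}

|M| = 5 (so the lex-smallest maximum matching has 5 edges)
process left vertices in ascending order; for each, take the smallest-labelled available neighbour that still permits 5 edges overall, or leave it unmatched if none does
lex-smallest matching: {0-3, 4-10, 5-12, 6-2, 7-1}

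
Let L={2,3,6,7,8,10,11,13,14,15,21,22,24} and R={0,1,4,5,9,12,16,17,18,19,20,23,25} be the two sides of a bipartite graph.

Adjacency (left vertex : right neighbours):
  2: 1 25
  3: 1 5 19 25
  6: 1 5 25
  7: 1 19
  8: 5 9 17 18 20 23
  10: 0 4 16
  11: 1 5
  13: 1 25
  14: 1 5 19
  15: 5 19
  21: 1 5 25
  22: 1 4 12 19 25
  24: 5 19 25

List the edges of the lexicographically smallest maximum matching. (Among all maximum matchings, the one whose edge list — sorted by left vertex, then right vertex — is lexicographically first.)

Lex-smallest maximum matching: {(2,1), (3,5), (6,25), (7,19), (8,9), (10,0), (22,4)}

|M| = 7 (so the lex-smallest maximum matching has 7 edges)
process left vertices in ascending order; for each, take the smallest-labelled available neighbour that still permits 7 edges overall, or leave it unmatched if none does
lex-smallest matching: {2-1, 3-5, 6-25, 7-19, 8-9, 10-0, 22-4}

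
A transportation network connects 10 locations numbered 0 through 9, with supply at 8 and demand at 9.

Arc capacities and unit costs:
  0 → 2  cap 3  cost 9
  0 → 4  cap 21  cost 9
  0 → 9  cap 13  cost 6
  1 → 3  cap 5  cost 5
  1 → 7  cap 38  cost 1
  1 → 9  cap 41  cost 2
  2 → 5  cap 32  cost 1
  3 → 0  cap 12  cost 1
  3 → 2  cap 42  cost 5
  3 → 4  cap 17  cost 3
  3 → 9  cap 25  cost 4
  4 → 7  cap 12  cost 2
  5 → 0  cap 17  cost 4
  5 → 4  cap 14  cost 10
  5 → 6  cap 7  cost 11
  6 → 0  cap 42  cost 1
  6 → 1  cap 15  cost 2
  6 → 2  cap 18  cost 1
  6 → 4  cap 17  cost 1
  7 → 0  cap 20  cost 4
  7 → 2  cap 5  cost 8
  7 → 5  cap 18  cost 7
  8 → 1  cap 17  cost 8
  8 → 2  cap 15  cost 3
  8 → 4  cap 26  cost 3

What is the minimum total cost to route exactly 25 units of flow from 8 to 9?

shortest-cost path #1: 8→1→9 push 17 @ unit cost 10 (adds 170)
shortest-cost path #2: 8→2→5→0→9 push 8 @ unit cost 14 (adds 112)
total cost = 282

Minimum cost for 25 units: 282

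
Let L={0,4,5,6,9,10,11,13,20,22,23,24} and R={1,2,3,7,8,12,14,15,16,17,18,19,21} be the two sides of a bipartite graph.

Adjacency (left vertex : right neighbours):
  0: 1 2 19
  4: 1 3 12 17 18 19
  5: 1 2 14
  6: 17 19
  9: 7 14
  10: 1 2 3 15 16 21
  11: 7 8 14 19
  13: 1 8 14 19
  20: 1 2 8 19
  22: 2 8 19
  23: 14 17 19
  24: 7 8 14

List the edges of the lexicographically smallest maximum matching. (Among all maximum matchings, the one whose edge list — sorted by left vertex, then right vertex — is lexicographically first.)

|M| = 9 (so the lex-smallest maximum matching has 9 edges)
process left vertices in ascending order; for each, take the smallest-labelled available neighbour that still permits 9 edges overall, or leave it unmatched if none does
lex-smallest matching: {0-1, 4-3, 5-2, 6-17, 9-7, 10-15, 11-8, 13-14, 20-19}

Lex-smallest maximum matching: {(0,1), (4,3), (5,2), (6,17), (9,7), (10,15), (11,8), (13,14), (20,19)}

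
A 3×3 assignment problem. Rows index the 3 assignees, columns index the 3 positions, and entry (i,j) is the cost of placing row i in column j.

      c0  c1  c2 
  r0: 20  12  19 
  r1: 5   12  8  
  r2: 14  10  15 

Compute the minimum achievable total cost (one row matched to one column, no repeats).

optimal assignment: row0→col1 (cost 12), row1→col0 (cost 5), row2→col2 (cost 15)
total = 12 + 5 + 15 = 32

Minimum assignment cost: 32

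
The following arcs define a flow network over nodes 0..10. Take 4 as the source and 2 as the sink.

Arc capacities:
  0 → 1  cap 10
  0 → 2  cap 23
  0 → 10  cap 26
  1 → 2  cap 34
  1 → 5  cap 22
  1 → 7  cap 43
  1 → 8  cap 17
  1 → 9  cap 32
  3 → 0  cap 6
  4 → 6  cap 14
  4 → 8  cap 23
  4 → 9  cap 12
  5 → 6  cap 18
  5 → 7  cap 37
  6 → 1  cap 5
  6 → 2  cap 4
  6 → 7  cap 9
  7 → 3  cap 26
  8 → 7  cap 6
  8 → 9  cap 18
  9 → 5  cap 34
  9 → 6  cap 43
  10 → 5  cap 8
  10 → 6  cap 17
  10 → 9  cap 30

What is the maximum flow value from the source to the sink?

augment #1: 4→6→2 bottleneck 4, total now 4
augment #2: 4→6→1→2 bottleneck 5, total now 9
augment #3: 4→6→7→3→0→2 bottleneck 5, total now 14
augment #4: 4→8→7→3→0→2 bottleneck 1, total now 15

Maximum flow value: 15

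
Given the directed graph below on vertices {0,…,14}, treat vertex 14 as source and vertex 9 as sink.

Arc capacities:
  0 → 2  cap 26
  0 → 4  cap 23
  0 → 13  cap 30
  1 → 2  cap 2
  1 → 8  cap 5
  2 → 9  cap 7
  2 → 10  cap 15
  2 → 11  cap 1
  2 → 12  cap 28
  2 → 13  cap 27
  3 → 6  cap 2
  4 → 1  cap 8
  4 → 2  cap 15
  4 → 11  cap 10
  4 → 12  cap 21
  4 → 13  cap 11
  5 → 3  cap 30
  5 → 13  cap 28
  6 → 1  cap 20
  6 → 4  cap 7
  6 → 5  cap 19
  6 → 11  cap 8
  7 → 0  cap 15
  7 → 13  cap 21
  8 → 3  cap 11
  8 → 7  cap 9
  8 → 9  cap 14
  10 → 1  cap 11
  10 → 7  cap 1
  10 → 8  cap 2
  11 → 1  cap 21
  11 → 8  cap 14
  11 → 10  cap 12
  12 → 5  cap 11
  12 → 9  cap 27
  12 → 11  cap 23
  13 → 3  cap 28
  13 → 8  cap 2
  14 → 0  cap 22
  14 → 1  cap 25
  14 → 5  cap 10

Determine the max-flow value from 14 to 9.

Maximum flow value: 33

augment #1: 14→0→2→9 bottleneck 7, total now 7
augment #2: 14→1→8→9 bottleneck 5, total now 12
augment #3: 14→0→2→12→9 bottleneck 15, total now 27
augment #4: 14→1→2→12→9 bottleneck 2, total now 29
augment #5: 14→5→13→8→9 bottleneck 2, total now 31
augment #6: 14→5→3→6→4→12→9 bottleneck 2, total now 33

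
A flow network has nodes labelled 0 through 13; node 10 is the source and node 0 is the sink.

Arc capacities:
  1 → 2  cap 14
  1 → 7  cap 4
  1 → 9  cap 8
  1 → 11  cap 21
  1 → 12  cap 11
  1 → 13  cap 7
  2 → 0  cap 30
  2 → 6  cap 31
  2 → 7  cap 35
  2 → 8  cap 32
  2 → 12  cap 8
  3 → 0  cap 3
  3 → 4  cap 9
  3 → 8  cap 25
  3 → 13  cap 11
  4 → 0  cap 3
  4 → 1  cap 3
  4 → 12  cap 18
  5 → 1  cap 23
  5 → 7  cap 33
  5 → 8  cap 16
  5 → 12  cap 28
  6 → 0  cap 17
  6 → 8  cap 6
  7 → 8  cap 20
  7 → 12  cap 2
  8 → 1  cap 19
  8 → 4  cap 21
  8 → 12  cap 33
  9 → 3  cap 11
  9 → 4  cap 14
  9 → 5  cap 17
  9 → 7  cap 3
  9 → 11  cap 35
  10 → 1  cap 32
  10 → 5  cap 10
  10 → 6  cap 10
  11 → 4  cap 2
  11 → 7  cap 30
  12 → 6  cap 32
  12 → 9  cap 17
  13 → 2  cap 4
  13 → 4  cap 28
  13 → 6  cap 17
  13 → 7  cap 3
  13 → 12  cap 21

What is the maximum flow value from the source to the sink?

Maximum flow value: 41

augment #1: 10→6→0 bottleneck 10, total now 10
augment #2: 10→1→2→0 bottleneck 14, total now 24
augment #3: 10→1→9→3→0 bottleneck 3, total now 27
augment #4: 10→1→9→4→0 bottleneck 3, total now 30
augment #5: 10→1→12→6→0 bottleneck 7, total now 37
augment #6: 10→1→13→2→0 bottleneck 4, total now 41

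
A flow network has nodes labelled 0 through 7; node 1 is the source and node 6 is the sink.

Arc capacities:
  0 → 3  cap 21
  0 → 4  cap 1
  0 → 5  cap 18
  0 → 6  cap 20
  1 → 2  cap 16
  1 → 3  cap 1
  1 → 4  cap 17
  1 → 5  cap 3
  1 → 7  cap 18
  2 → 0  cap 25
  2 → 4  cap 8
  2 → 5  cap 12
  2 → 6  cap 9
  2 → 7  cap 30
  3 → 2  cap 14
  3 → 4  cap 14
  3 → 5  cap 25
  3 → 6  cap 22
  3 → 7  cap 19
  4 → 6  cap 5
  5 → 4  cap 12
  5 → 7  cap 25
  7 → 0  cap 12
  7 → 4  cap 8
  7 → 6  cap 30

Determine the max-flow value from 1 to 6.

Maximum flow value: 43

augment #1: 1→2→6 bottleneck 9, total now 9
augment #2: 1→3→6 bottleneck 1, total now 10
augment #3: 1→4→6 bottleneck 5, total now 15
augment #4: 1→7→6 bottleneck 18, total now 33
augment #5: 1→2→0→6 bottleneck 7, total now 40
augment #6: 1→5→7→6 bottleneck 3, total now 43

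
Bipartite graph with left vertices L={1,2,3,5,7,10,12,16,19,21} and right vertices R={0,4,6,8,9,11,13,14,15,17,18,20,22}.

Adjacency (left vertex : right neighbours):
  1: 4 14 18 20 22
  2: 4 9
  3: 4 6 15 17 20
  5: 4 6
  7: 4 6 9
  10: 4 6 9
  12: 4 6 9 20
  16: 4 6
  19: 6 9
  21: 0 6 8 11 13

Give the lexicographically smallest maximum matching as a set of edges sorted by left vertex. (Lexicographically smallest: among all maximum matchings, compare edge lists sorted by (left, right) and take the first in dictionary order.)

|M| = 7 (so the lex-smallest maximum matching has 7 edges)
process left vertices in ascending order; for each, take the smallest-labelled available neighbour that still permits 7 edges overall, or leave it unmatched if none does
lex-smallest matching: {1-14, 2-4, 3-15, 5-6, 7-9, 12-20, 21-0}

Lex-smallest maximum matching: {(1,14), (2,4), (3,15), (5,6), (7,9), (12,20), (21,0)}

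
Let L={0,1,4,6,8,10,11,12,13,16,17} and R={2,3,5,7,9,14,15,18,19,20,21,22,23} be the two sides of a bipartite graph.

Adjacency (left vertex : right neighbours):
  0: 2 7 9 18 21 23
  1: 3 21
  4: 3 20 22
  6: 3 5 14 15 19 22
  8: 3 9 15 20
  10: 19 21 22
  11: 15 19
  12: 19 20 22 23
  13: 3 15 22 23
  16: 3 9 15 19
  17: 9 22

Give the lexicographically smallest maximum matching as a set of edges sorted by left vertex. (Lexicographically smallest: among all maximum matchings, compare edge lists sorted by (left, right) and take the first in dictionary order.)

|M| = 10 (so the lex-smallest maximum matching has 10 edges)
process left vertices in ascending order; for each, take the smallest-labelled available neighbour that still permits 10 edges overall, or leave it unmatched if none does
lex-smallest matching: {0-2, 1-3, 4-20, 6-5, 8-9, 10-21, 11-15, 12-19, 13-23, 17-22}

Lex-smallest maximum matching: {(0,2), (1,3), (4,20), (6,5), (8,9), (10,21), (11,15), (12,19), (13,23), (17,22)}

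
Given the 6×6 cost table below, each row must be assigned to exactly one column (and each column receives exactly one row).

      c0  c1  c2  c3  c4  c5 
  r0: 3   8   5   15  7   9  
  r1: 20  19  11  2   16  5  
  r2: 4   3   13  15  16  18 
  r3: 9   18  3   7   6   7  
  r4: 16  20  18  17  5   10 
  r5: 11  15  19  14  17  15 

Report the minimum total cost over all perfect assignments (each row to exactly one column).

optimal assignment: row0→col0 (cost 3), row1→col3 (cost 2), row2→col1 (cost 3), row3→col2 (cost 3), row4→col4 (cost 5), row5→col5 (cost 15)
total = 3 + 2 + 3 + 3 + 5 + 15 = 31

Minimum assignment cost: 31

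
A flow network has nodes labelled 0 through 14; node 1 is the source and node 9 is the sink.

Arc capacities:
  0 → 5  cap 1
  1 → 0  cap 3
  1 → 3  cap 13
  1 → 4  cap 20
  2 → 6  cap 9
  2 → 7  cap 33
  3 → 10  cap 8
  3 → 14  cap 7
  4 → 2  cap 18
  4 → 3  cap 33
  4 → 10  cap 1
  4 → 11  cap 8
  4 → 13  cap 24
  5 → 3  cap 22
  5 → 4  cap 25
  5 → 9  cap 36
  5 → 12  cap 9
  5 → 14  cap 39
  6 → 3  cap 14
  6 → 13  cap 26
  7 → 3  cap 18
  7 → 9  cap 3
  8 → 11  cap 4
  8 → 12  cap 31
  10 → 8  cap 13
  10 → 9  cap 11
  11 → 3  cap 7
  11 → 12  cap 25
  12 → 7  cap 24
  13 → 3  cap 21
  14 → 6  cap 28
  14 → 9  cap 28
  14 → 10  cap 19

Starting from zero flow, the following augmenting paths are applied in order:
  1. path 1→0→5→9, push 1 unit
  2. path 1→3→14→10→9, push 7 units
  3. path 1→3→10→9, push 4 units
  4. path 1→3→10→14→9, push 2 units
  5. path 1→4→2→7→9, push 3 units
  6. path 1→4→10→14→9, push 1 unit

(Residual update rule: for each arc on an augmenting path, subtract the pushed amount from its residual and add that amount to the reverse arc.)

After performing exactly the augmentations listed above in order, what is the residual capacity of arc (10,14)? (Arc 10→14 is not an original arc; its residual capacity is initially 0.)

Residual capacity of (10,14): 4

after path 1 (1→0→5→9, push 1): res(10,14)=0
after path 2 (1→3→14→10→9, push 7): res(10,14)=7
after path 3 (1→3→10→9, push 4): res(10,14)=7
after path 4 (1→3→10→14→9, push 2): res(10,14)=5
after path 5 (1→4→2→7→9, push 3): res(10,14)=5
after path 6 (1→4→10→14→9, push 1): res(10,14)=4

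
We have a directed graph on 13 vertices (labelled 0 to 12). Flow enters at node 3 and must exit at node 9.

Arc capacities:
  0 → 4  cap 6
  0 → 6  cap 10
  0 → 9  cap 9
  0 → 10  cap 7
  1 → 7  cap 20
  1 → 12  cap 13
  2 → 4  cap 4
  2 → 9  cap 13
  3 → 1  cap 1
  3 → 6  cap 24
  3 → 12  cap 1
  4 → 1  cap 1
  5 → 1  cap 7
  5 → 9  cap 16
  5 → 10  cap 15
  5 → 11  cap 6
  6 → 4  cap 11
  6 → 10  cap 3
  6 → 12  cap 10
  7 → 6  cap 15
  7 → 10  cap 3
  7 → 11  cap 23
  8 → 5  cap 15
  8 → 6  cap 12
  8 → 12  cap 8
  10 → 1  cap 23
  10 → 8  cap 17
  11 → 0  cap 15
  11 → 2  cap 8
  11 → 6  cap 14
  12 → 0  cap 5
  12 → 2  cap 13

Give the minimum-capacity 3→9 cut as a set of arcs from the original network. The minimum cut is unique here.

Min-cut arcs: {(3,1), (3,12), (4,1), (6,10), (6,12)} (total capacity 16)

augment #1: 3→12→0→9 push 1
augment #2: 3→1→12→0→9 push 1
augment #3: 3→6→12→0→9 push 3
augment #4: 3→6→12→2→9 push 7
augment #5: 3→6→10→8→5→9 push 3
augment #6: 3→6→4→1→12→2→9 push 1
max flow = 16; residual-reachable set from 3 gives S-side
cut edges (S→T): {(3,1), (3,12), (4,1), (6,10), (6,12)} total cap 16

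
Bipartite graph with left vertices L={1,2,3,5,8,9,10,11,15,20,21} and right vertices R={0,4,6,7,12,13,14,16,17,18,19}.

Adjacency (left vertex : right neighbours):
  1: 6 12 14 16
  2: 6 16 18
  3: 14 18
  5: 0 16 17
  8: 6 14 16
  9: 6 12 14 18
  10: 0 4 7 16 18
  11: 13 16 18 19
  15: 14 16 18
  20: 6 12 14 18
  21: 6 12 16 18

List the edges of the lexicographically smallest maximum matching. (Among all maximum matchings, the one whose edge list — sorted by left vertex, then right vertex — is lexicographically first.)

|M| = 8 (so the lex-smallest maximum matching has 8 edges)
process left vertices in ascending order; for each, take the smallest-labelled available neighbour that still permits 8 edges overall, or leave it unmatched if none does
lex-smallest matching: {1-6, 2-16, 3-14, 5-0, 9-12, 10-4, 11-13, 15-18}

Lex-smallest maximum matching: {(1,6), (2,16), (3,14), (5,0), (9,12), (10,4), (11,13), (15,18)}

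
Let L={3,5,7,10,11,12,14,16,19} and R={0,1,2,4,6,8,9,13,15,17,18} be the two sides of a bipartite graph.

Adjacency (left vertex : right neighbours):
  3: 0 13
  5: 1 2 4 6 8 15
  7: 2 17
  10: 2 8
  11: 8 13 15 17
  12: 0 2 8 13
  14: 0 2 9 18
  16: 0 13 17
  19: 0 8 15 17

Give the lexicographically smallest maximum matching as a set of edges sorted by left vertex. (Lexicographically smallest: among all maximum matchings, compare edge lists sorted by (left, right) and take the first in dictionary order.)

|M| = 8 (so the lex-smallest maximum matching has 8 edges)
process left vertices in ascending order; for each, take the smallest-labelled available neighbour that still permits 8 edges overall, or leave it unmatched if none does
lex-smallest matching: {3-0, 5-1, 7-2, 10-8, 11-13, 14-9, 16-17, 19-15}

Lex-smallest maximum matching: {(3,0), (5,1), (7,2), (10,8), (11,13), (14,9), (16,17), (19,15)}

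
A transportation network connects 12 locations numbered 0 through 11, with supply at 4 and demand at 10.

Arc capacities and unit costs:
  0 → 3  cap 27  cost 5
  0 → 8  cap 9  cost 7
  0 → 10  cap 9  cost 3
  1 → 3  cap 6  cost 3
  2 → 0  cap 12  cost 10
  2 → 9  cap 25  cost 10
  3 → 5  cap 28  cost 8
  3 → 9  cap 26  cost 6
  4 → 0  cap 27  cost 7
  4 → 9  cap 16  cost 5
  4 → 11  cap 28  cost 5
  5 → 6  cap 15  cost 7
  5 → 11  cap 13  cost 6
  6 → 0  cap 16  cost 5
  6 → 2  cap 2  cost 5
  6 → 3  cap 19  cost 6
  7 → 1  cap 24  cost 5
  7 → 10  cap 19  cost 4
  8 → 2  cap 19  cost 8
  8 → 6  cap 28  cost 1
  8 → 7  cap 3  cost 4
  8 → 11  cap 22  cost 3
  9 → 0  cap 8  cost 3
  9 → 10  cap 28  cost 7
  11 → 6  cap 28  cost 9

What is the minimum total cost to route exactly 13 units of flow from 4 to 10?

Minimum cost for 13 units: 138

shortest-cost path #1: 4→0→10 push 9 @ unit cost 10 (adds 90)
shortest-cost path #2: 4→9→10 push 4 @ unit cost 12 (adds 48)
total cost = 138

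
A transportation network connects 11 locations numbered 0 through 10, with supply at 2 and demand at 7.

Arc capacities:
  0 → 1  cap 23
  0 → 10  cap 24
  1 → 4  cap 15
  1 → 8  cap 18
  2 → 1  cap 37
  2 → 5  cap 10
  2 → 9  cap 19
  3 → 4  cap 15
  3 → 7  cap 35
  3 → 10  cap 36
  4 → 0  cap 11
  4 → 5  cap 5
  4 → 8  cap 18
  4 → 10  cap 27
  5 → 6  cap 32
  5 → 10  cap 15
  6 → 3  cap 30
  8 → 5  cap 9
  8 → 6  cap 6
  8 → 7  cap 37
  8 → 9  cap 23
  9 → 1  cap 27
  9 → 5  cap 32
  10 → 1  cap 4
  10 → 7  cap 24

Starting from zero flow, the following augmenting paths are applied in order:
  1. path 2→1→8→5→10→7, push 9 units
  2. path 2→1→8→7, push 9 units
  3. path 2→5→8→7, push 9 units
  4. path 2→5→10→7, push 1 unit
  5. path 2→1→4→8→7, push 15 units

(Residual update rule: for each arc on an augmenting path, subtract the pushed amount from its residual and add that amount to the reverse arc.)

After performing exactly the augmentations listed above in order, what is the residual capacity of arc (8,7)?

Residual capacity of (8,7): 4

after path 1 (2→1→8→5→10→7, push 9): res(8,7)=37
after path 2 (2→1→8→7, push 9): res(8,7)=28
after path 3 (2→5→8→7, push 9): res(8,7)=19
after path 4 (2→5→10→7, push 1): res(8,7)=19
after path 5 (2→1→4→8→7, push 15): res(8,7)=4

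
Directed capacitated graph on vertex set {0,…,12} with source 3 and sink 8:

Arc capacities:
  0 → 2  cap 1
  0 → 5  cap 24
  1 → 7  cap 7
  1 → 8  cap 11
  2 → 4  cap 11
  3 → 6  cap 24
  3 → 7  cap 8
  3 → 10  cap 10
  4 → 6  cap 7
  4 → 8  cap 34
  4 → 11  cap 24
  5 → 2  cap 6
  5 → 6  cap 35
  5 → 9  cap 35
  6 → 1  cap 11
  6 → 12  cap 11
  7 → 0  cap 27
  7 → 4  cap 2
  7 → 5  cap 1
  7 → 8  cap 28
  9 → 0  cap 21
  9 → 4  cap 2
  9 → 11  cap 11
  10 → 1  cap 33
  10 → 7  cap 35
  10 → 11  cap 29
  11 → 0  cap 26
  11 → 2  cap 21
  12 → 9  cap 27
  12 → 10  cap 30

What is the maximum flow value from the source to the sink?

augment #1: 3→7→8 bottleneck 8, total now 8
augment #2: 3→6→1→8 bottleneck 11, total now 19
augment #3: 3→10→7→8 bottleneck 10, total now 29
augment #4: 3→6→12→9→4→8 bottleneck 2, total now 31
augment #5: 3→6→12→10→7→8 bottleneck 9, total now 40

Maximum flow value: 40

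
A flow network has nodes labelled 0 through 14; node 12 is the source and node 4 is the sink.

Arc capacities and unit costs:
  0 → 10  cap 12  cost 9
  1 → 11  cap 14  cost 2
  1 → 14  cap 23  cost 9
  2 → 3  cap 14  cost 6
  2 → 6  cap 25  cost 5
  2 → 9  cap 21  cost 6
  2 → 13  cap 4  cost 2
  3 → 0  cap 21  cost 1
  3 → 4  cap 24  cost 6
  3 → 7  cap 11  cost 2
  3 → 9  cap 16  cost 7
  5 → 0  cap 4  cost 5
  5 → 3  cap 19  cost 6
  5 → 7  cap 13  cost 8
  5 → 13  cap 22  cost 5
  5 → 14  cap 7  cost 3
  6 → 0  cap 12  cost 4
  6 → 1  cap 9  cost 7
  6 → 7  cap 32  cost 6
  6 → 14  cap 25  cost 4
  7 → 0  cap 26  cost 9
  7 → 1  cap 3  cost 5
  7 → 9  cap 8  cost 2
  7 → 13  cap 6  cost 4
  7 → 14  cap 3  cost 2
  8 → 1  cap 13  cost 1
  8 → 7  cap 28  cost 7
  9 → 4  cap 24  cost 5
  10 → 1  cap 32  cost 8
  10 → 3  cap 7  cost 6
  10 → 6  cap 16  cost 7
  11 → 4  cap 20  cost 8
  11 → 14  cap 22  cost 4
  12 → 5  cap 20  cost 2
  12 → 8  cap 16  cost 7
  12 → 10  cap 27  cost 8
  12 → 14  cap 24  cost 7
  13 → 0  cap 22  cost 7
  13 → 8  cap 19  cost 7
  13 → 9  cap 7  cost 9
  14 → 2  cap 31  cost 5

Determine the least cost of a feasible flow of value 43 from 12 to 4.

Minimum cost for 43 units: 726

shortest-cost path #1: 12→5→3→4 push 19 @ unit cost 14 (adds 266)
shortest-cost path #2: 12→5→7→9→4 push 1 @ unit cost 17 (adds 17)
shortest-cost path #3: 12→8→1→11→4 push 13 @ unit cost 18 (adds 234)
shortest-cost path #4: 12→10→3→4 push 5 @ unit cost 20 (adds 100)
shortest-cost path #5: 12→8→7→9→4 push 3 @ unit cost 21 (adds 63)
shortest-cost path #6: 12→14→2→9→4 push 2 @ unit cost 23 (adds 46)
total cost = 726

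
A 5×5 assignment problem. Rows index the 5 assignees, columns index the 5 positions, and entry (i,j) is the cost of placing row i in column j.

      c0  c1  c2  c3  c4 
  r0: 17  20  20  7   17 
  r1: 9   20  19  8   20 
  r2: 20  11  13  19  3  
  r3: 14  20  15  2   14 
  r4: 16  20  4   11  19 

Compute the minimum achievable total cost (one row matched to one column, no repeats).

Minimum assignment cost: 38

optimal assignment: row0→col1 (cost 20), row1→col0 (cost 9), row2→col4 (cost 3), row3→col3 (cost 2), row4→col2 (cost 4)
total = 20 + 9 + 3 + 2 + 4 = 38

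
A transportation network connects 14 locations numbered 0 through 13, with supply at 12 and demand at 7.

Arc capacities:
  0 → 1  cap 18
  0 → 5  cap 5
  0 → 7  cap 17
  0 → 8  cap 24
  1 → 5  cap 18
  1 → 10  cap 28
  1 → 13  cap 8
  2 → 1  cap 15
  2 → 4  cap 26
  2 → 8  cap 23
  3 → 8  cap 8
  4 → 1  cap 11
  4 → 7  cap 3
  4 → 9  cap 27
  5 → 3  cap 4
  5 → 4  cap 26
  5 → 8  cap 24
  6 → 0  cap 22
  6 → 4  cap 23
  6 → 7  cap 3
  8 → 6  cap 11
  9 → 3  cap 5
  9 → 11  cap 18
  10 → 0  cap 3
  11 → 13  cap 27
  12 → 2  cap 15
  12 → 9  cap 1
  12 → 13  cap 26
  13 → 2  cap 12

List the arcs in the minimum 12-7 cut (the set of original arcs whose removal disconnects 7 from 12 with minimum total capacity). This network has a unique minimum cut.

Min-cut arcs: {(4,7), (8,6), (10,0)} (total capacity 17)

augment #1: 12→2→4→7 push 3
augment #2: 12→2→8→6→7 push 3
augment #3: 12→2→1→10→0→7 push 3
augment #4: 12→2→8→6→0→7 push 6
augment #5: 12→9→3→8→6→0→7 push 1
augment #6: 12→13→2→8→6→0→7 push 1
max flow = 17; residual-reachable set from 12 gives S-side
cut edges (S→T): {(4,7), (8,6), (10,0)} total cap 17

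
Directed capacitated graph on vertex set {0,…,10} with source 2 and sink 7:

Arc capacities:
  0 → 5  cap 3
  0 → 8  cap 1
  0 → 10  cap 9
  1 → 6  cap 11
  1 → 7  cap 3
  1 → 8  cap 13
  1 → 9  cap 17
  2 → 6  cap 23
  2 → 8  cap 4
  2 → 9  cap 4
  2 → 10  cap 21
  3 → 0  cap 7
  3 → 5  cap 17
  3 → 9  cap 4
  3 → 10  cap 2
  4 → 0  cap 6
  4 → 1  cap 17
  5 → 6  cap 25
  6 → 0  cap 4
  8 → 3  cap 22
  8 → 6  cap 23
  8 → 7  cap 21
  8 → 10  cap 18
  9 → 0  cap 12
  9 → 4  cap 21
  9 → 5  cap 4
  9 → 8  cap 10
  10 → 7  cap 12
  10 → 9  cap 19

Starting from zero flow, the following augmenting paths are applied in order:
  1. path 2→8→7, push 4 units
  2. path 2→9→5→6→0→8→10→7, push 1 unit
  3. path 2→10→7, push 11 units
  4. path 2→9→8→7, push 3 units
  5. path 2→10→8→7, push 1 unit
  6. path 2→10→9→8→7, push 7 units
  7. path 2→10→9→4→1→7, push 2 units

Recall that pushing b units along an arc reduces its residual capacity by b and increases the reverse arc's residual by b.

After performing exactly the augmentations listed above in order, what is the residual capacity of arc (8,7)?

after path 1 (2→8→7, push 4): res(8,7)=17
after path 2 (2→9→5→6→0→8→10→7, push 1): res(8,7)=17
after path 3 (2→10→7, push 11): res(8,7)=17
after path 4 (2→9→8→7, push 3): res(8,7)=14
after path 5 (2→10→8→7, push 1): res(8,7)=13
after path 6 (2→10→9→8→7, push 7): res(8,7)=6
after path 7 (2→10→9→4→1→7, push 2): res(8,7)=6

Residual capacity of (8,7): 6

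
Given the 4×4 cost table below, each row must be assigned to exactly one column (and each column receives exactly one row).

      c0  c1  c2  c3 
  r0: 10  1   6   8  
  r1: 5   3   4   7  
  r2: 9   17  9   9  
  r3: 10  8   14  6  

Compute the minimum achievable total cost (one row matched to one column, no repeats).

optimal assignment: row0→col1 (cost 1), row1→col2 (cost 4), row2→col0 (cost 9), row3→col3 (cost 6)
total = 1 + 4 + 9 + 6 = 20

Minimum assignment cost: 20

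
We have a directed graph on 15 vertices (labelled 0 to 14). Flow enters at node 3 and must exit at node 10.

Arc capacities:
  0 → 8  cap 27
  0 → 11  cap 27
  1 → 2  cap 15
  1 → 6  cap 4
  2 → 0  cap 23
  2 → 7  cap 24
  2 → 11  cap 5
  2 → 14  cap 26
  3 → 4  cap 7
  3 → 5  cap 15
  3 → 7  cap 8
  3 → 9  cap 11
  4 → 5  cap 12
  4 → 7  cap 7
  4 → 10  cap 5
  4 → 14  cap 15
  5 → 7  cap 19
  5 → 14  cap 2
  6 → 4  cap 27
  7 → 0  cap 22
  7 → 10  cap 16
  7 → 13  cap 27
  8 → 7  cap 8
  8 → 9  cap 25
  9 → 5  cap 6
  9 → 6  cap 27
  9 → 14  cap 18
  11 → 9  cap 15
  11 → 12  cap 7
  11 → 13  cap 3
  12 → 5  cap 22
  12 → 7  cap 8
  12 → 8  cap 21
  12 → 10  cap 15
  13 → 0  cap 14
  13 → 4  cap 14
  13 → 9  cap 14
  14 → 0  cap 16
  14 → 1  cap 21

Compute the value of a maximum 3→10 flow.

augment #1: 3→4→10 bottleneck 5, total now 5
augment #2: 3→7→10 bottleneck 8, total now 13
augment #3: 3→4→7→10 bottleneck 2, total now 15
augment #4: 3→5→7→10 bottleneck 6, total now 21
augment #5: 3→5→7→0→11→12→10 bottleneck 7, total now 28

Maximum flow value: 28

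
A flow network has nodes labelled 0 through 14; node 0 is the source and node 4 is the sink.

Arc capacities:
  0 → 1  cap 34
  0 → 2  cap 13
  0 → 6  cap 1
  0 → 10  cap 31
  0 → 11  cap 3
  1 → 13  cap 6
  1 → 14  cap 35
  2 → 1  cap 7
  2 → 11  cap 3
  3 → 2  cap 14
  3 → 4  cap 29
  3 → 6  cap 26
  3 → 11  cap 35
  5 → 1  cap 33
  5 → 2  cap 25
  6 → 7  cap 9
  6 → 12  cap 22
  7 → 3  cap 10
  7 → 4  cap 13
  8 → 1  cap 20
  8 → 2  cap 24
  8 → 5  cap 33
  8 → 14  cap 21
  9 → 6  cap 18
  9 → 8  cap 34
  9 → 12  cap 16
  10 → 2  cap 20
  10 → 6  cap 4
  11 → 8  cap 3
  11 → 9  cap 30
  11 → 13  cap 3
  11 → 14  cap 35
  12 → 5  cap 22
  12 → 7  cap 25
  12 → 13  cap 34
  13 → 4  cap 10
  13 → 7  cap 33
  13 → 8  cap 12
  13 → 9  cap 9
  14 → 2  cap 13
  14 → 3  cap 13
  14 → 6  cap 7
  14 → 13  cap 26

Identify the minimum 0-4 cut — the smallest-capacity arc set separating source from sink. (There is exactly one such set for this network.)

augment #1: 0→1→13→4 push 6
augment #2: 0→6→7→4 push 1
augment #3: 0→11→13→4 push 3
augment #4: 0→1→14→3→4 push 13
augment #5: 0→1→14→13→4 push 1
augment #6: 0→10→6→7→4 push 4
augment #7: 0→1→14→6→7→4 push 4
augment #8: 0→1→14→13→7→4 push 4
augment #9: 0→1→14→13→7→3→4 push 6
augment #10: 0→2→1→14→13→7→3→4 push 4
max flow = 46; residual-reachable set from 0 gives S-side
cut edges (S→T): {(7,3), (7,4), (13,4), (14,3)} total cap 46

Min-cut arcs: {(7,3), (7,4), (13,4), (14,3)} (total capacity 46)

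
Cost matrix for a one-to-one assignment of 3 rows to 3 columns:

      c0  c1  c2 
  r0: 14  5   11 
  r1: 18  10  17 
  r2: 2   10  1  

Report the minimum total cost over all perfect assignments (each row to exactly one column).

optimal assignment: row0→col2 (cost 11), row1→col1 (cost 10), row2→col0 (cost 2)
total = 11 + 10 + 2 = 23

Minimum assignment cost: 23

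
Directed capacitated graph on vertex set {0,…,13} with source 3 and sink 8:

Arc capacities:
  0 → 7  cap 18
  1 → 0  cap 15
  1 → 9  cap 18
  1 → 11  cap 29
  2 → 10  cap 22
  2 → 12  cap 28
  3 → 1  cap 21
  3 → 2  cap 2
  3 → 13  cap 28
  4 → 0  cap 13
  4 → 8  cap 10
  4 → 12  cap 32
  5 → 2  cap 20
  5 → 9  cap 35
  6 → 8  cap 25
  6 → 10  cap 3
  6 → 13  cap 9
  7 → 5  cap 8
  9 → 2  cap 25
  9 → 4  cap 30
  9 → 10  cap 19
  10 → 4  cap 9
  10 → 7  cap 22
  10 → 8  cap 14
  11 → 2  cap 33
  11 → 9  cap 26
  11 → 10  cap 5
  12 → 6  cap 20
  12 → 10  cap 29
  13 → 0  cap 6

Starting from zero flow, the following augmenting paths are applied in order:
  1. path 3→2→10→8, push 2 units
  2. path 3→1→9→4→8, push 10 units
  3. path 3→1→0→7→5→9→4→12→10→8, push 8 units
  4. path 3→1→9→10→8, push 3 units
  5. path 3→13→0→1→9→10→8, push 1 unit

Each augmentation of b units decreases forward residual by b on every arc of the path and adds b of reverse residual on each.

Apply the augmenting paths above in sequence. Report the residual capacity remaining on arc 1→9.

Residual capacity of (1,9): 4

after path 1 (3→2→10→8, push 2): res(1,9)=18
after path 2 (3→1→9→4→8, push 10): res(1,9)=8
after path 3 (3→1→0→7→5→9→4→12→10→8, push 8): res(1,9)=8
after path 4 (3→1→9→10→8, push 3): res(1,9)=5
after path 5 (3→13→0→1→9→10→8, push 1): res(1,9)=4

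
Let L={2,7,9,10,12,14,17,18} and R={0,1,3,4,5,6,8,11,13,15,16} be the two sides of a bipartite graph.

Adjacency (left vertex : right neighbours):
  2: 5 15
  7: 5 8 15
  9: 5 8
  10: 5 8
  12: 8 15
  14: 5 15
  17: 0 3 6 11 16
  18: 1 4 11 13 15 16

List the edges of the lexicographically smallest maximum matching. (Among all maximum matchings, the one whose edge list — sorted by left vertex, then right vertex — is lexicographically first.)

Lex-smallest maximum matching: {(2,5), (7,8), (12,15), (17,0), (18,1)}

|M| = 5 (so the lex-smallest maximum matching has 5 edges)
process left vertices in ascending order; for each, take the smallest-labelled available neighbour that still permits 5 edges overall, or leave it unmatched if none does
lex-smallest matching: {2-5, 7-8, 12-15, 17-0, 18-1}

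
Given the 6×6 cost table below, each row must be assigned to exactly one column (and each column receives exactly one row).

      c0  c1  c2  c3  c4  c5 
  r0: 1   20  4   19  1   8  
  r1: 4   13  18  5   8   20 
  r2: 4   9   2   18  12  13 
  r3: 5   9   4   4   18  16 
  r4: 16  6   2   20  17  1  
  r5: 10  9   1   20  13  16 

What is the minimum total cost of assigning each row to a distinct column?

optimal assignment: row0→col4 (cost 1), row1→col0 (cost 4), row2→col1 (cost 9), row3→col3 (cost 4), row4→col5 (cost 1), row5→col2 (cost 1)
total = 1 + 4 + 9 + 4 + 1 + 1 = 20

Minimum assignment cost: 20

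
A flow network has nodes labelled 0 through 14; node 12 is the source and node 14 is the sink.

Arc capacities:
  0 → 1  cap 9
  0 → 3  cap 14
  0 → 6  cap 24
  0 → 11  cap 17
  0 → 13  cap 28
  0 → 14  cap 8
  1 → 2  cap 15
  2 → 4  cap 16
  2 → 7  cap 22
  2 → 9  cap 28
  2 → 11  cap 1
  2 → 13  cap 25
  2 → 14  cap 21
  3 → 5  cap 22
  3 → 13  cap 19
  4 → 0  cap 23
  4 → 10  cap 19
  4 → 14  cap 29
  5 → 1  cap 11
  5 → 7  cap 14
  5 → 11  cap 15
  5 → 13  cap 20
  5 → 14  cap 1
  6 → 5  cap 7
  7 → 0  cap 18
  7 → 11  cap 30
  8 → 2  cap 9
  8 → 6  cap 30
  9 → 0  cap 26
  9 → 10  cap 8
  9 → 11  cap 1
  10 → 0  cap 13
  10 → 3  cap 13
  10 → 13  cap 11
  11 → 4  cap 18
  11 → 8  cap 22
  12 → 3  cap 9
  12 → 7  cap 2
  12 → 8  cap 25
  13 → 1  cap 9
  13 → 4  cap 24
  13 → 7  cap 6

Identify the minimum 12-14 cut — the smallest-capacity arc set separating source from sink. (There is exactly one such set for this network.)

Min-cut arcs: {(6,5), (8,2), (12,3), (12,7)} (total capacity 27)

augment #1: 12→3→5→14 push 1
augment #2: 12→7→0→14 push 2
augment #3: 12→8→2→14 push 9
augment #4: 12→3→13→4→14 push 8
augment #5: 12→8→6→5→1→2→14 push 7
max flow = 27; residual-reachable set from 12 gives S-side
cut edges (S→T): {(6,5), (8,2), (12,3), (12,7)} total cap 27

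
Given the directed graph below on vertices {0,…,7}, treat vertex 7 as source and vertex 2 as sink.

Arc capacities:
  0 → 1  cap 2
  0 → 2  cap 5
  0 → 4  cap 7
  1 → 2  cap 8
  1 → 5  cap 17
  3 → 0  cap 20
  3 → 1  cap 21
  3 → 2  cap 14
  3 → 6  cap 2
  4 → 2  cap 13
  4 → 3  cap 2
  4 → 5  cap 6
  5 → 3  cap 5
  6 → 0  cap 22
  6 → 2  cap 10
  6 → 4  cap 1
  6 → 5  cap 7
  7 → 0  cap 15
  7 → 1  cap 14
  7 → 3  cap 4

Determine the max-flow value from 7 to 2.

augment #1: 7→0→2 bottleneck 5, total now 5
augment #2: 7→1→2 bottleneck 8, total now 13
augment #3: 7→3→2 bottleneck 4, total now 17
augment #4: 7→0→4→2 bottleneck 7, total now 24
augment #5: 7→1→5→3→2 bottleneck 5, total now 29

Maximum flow value: 29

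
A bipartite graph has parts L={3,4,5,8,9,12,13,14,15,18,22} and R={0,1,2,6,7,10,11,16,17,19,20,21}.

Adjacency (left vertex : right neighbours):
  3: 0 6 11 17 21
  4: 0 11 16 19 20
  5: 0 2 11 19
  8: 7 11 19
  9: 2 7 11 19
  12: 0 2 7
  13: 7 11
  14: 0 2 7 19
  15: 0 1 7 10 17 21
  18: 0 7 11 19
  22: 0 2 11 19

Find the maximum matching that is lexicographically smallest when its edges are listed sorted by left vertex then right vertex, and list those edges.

Lex-smallest maximum matching: {(3,6), (4,16), (5,0), (8,7), (9,2), (13,11), (14,19), (15,1)}

|M| = 8 (so the lex-smallest maximum matching has 8 edges)
process left vertices in ascending order; for each, take the smallest-labelled available neighbour that still permits 8 edges overall, or leave it unmatched if none does
lex-smallest matching: {3-6, 4-16, 5-0, 8-7, 9-2, 13-11, 14-19, 15-1}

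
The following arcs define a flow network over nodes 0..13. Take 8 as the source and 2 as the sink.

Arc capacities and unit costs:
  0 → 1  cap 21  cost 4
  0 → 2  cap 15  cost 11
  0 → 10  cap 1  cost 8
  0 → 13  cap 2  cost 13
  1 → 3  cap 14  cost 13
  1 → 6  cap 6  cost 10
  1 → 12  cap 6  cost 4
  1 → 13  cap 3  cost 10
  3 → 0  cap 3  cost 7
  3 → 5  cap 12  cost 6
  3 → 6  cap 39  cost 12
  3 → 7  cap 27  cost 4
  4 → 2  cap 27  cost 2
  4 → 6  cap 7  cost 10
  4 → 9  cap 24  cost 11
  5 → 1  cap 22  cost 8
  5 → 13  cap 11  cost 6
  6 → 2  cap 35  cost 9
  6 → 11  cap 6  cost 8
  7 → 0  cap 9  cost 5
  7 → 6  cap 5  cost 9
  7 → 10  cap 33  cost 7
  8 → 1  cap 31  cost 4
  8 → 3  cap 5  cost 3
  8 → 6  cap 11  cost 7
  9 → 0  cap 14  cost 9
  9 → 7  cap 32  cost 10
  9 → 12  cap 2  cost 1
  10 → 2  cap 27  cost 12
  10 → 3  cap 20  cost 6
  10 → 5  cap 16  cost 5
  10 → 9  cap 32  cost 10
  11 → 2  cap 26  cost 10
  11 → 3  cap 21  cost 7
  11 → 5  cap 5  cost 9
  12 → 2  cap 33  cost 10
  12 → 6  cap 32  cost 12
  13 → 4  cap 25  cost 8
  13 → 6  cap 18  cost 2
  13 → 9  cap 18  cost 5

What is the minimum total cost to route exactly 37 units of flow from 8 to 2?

Minimum cost for 37 units: 825

shortest-cost path #1: 8→6→2 push 11 @ unit cost 16 (adds 176)
shortest-cost path #2: 8→1→12→2 push 6 @ unit cost 18 (adds 108)
shortest-cost path #3: 8→3→0→2 push 3 @ unit cost 21 (adds 63)
shortest-cost path #4: 8→1→6→2 push 6 @ unit cost 23 (adds 138)
shortest-cost path #5: 8→3→7→0→2 push 2 @ unit cost 23 (adds 46)
shortest-cost path #6: 8→1→13→4→2 push 3 @ unit cost 24 (adds 72)
shortest-cost path #7: 8→1→3→7→0→2 push 6 @ unit cost 37 (adds 222)
total cost = 825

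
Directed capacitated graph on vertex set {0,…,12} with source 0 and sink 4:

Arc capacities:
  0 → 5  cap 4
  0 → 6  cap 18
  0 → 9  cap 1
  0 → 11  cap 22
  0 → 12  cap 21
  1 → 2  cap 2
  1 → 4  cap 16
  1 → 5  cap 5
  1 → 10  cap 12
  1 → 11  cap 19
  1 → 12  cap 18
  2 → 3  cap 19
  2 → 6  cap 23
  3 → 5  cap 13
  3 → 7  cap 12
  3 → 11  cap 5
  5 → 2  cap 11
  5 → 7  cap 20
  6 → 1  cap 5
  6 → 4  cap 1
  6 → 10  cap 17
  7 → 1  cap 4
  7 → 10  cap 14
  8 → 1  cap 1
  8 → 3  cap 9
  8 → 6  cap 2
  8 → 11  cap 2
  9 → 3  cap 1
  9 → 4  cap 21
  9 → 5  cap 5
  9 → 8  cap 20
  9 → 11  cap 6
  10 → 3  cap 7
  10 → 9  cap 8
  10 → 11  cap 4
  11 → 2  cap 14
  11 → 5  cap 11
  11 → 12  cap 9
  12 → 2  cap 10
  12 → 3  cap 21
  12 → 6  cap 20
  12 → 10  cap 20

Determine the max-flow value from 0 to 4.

augment #1: 0→6→4 bottleneck 1, total now 1
augment #2: 0→9→4 bottleneck 1, total now 2
augment #3: 0→6→1→4 bottleneck 5, total now 7
augment #4: 0→5→7→1→4 bottleneck 4, total now 11
augment #5: 0→6→10→9→4 bottleneck 8, total now 19

Maximum flow value: 19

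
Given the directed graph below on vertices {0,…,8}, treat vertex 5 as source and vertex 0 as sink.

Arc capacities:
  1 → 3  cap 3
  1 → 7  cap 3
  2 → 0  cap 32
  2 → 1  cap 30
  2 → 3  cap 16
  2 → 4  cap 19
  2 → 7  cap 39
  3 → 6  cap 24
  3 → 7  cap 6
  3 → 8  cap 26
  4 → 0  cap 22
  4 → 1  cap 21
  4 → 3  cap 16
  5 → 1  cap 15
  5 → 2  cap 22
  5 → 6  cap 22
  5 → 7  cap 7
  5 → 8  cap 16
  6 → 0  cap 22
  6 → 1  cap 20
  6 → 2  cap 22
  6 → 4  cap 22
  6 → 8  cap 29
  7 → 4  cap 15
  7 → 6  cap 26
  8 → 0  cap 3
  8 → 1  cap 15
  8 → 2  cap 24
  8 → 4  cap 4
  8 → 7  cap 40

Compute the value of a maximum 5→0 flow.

Maximum flow value: 73

augment #1: 5→2→0 bottleneck 22, total now 22
augment #2: 5→6→0 bottleneck 22, total now 44
augment #3: 5→8→0 bottleneck 3, total now 47
augment #4: 5→7→4→0 bottleneck 7, total now 54
augment #5: 5→8→2→0 bottleneck 10, total now 64
augment #6: 5→8→4→0 bottleneck 3, total now 67
augment #7: 5→1→7→4→0 bottleneck 3, total now 70
augment #8: 5→1→3→6→4→0 bottleneck 3, total now 73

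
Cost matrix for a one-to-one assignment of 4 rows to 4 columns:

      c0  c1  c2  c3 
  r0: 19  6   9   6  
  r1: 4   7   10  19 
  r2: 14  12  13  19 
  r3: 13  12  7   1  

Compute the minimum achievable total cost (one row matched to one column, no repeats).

Minimum assignment cost: 24

optimal assignment: row0→col1 (cost 6), row1→col0 (cost 4), row2→col2 (cost 13), row3→col3 (cost 1)
total = 6 + 4 + 13 + 1 = 24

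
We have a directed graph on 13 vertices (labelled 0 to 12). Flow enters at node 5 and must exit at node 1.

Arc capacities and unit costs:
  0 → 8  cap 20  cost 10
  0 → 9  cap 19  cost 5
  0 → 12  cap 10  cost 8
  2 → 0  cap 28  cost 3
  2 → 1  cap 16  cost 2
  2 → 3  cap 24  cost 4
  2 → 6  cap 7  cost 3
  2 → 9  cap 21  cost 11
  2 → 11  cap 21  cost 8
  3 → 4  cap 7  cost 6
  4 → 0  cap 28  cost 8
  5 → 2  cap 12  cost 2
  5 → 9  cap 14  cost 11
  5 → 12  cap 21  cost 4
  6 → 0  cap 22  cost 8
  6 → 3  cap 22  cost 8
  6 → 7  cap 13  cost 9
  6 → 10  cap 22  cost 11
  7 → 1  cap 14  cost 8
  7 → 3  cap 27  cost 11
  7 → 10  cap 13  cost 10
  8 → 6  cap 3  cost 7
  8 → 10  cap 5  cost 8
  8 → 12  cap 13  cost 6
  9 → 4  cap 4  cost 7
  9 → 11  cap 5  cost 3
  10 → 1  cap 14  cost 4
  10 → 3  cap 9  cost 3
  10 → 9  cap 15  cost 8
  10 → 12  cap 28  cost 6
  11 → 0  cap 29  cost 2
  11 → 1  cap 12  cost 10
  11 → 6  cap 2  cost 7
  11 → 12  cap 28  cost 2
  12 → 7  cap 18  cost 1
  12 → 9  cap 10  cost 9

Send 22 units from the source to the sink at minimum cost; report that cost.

Minimum cost for 22 units: 178

shortest-cost path #1: 5→2→1 push 12 @ unit cost 4 (adds 48)
shortest-cost path #2: 5→12→7→1 push 10 @ unit cost 13 (adds 130)
total cost = 178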